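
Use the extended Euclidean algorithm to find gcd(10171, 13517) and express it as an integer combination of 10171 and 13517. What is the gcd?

7

Euclidean algorithm:
13517 = 1·10171 + 3346
10171 = 3·3346 + 133
3346 = 25·133 + 21
133 = 6·21 + 7
21 = 3·7 + 0
gcd(10171, 13517) = 7.
Back-substituting:
7 = 133 − 6·21
7 = −6·3346 + 151·133
7 = 151·10171 − 459·3346
7 = −459·13517 + 610·10171
So 7 = (-459)·13517 + (610)·10171.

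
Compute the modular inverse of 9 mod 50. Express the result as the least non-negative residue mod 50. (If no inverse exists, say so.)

39

Apply the Euclidean algorithm to 50 and 9:
50 = 5×9 + 5
9 = 1×5 + 4
5 = 1×4 + 1
4 = 4×1 + 0
Since gcd(9, 50) = 1, back-substitute to write 1 as a combination:
1 = 5 − 4
1 = −9 + 2·5
1 = 2·50 − 11·9
So 9·(-11) ≡ 1 (mod 50), and -11 ≡ 39 (mod 50).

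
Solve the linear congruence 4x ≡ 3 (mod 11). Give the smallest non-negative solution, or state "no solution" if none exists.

9

First find gcd(4, 11):
11 = 2*4 + 3
4 = 1*3 + 1
3 = 3*1 + 0
gcd = 1, so a unique solution mod 11 exists.
Back-substitute for the Bézout coefficients:
1 = 4 − 3
1 = −11 + 3·4
So 4·(3) ≡ 1 (mod 11), giving 4⁻¹ ≡ 3.
x ≡ 4⁻¹·3 ≡ 3·3 ≡ 9 (mod 11).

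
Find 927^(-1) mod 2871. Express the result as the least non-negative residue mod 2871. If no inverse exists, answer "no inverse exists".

no inverse exists

Compute gcd(927, 2871):
2871 = 3·927 + 90
927 = 10·90 + 27
90 = 3·27 + 9
27 = 3·9 + 0
gcd(927, 2871) = 9 ≠ 1, so 927 has no multiplicative inverse modulo 2871.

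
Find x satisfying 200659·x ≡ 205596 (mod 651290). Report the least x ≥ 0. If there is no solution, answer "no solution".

102674

First find gcd(200659, 651290):
651290 = 3×200659 + 49313
200659 = 4×49313 + 3407
49313 = 14×3407 + 1615
3407 = 2×1615 + 177
1615 = 9×177 + 22
177 = 8×22 + 1
22 = 22×1 + 0
gcd = 1, so a unique solution mod 651290 exists.
Back-substitute for the Bézout coefficients:
1 = 177 − 8·22
1 = −8·1615 + 73·177
1 = 73·3407 − 154·1615
1 = −154·49313 + 2229·3407
1 = 2229·200659 − 9070·49313
1 = −9070·651290 + 29439·200659
So 200659·(29439) ≡ 1 (mod 651290), giving 200659⁻¹ ≡ 29439.
x ≡ 200659⁻¹·205596 ≡ 29439·205596 ≡ 102674 (mod 651290).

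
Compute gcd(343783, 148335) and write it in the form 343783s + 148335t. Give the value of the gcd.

11

Euclidean algorithm:
343783 = 2*148335 + 47113
148335 = 3*47113 + 6996
47113 = 6*6996 + 5137
6996 = 1*5137 + 1859
5137 = 2*1859 + 1419
1859 = 1*1419 + 440
1419 = 3*440 + 99
440 = 4*99 + 44
99 = 2*44 + 11
44 = 4*11 + 0
gcd(343783, 148335) = 11.
Back-substituting:
11 = 99 − 2·44
11 = −2·440 + 9·99
11 = 9·1419 − 29·440
11 = −29·1859 + 38·1419
11 = 38·5137 − 105·1859
11 = −105·6996 + 143·5137
11 = 143·47113 − 963·6996
11 = −963·148335 + 3032·47113
11 = 3032·343783 − 7027·148335
So 11 = (3032)·343783 + (-7027)·148335.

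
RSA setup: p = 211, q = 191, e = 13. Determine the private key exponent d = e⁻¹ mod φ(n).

12277

φ(n) = (p−1)(q−1) = 210·190 = 39900.
Need d with 13·d ≡ 1 (mod 39900). Apply the extended Euclidean algorithm:
39900 = 3069·13 + 3
13 = 4·3 + 1
3 = 3·1 + 0
Back-substitute:
1 = 13 − 4·3
1 = −4·39900 + 12277·13
So 13·12277 ≡ 1 (mod 39900), hence d = 12277.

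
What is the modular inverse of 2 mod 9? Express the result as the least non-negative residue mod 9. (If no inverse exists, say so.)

5

Run Euclid on (9, 2):
9 = 4·2 + 1
2 = 2·1 + 0
Since gcd(2, 9) = 1, back-substitute to write 1 as a combination:
1 = 9 − 4·2
Thus 2·(-4) ≡ 1 (mod 9); reducing, -4 mod 9 = 5.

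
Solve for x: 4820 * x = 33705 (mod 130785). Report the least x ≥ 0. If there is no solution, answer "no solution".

414

First find gcd(4820, 130785):
130785 = 27*4820 + 645
4820 = 7*645 + 305
645 = 2*305 + 35
305 = 8*35 + 25
35 = 1*25 + 10
25 = 2*10 + 5
10 = 2*5 + 0
gcd = 5 and 5 | 33705, so solutions exist. Divide through by 5: 964x ≡ 6741 (mod 26157).
Now find 964⁻¹ mod 26157:
26157 = 27*964 + 129
964 = 7*129 + 61
129 = 2*61 + 7
61 = 8*7 + 5
7 = 1*5 + 2
5 = 2*2 + 1
2 = 2*1 + 0
Back-substitute:
1 = 5 − 2·2
1 = −2·7 + 3·5
1 = 3·61 − 26·7
1 = −26·129 + 55·61
1 = 55·964 − 411·129
1 = −411·26157 + 11152·964
So 964⁻¹ ≡ 11152 (mod 26157).
Then x ≡ 11152·6741 ≡ 414 (mod 26157); the smallest non-negative solution is x = 414.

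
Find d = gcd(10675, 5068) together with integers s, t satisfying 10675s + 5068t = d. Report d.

7

Euclidean algorithm:
10675 = 2×5068 + 539
5068 = 9×539 + 217
539 = 2×217 + 105
217 = 2×105 + 7
105 = 15×7 + 0
gcd(10675, 5068) = 7.
Express as a combination:
7 = 217 − 2·105
7 = −2·539 + 5·217
7 = 5·5068 − 47·539
7 = −47·10675 + 99·5068
So 7 = (-47)·10675 + (99)·5068.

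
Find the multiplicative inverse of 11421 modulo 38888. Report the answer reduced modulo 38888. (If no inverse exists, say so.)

29269

gcd(38888, 11421) by repeated division:
38888 = 3·11421 + 4625
11421 = 2·4625 + 2171
4625 = 2·2171 + 283
2171 = 7·283 + 190
283 = 1·190 + 93
190 = 2·93 + 4
93 = 23·4 + 1
4 = 4·1 + 0
gcd = 1, so the inverse exists. Back-substitute:
1 = 93 − 23·4
1 = −23·190 + 47·93
1 = 47·283 − 70·190
1 = −70·2171 + 537·283
1 = 537·4625 − 1144·2171
1 = −1144·11421 + 2825·4625
1 = 2825·38888 − 9619·11421
Thus 11421·(-9619) ≡ 1 (mod 38888); reducing, -9619 mod 38888 = 29269.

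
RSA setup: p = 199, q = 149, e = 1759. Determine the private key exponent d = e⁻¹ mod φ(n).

φ(n) = (p−1)(q−1) = 198·148 = 29304.
Need d with 1759·d ≡ 1 (mod 29304). Apply the extended Euclidean algorithm:
29304 = 16·1759 + 1160
1759 = 1·1160 + 599
1160 = 1·599 + 561
599 = 1·561 + 38
561 = 14·38 + 29
38 = 1·29 + 9
29 = 3·9 + 2
9 = 4·2 + 1
2 = 2·1 + 0
Back-substitute:
1 = 9 − 4·2
1 = −4·29 + 13·9
1 = 13·38 − 17·29
1 = −17·561 + 251·38
1 = 251·599 − 268·561
1 = −268·1160 + 519·599
1 = 519·1759 − 787·1160
1 = −787·29304 + 13111·1759
So 1759·13111 ≡ 1 (mod 29304), hence d = 13111.

13111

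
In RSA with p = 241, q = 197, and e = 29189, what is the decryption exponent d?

3149

φ(n) = (p−1)(q−1) = 240·196 = 47040.
Need d with 29189·d ≡ 1 (mod 47040). Apply the extended Euclidean algorithm:
47040 = 1·29189 + 17851
29189 = 1·17851 + 11338
17851 = 1·11338 + 6513
11338 = 1·6513 + 4825
6513 = 1·4825 + 1688
4825 = 2·1688 + 1449
1688 = 1·1449 + 239
1449 = 6·239 + 15
239 = 15·15 + 14
15 = 1·14 + 1
14 = 14·1 + 0
Back-substitute:
1 = 15 − 14
1 = −239 + 16·15
1 = 16·1449 − 97·239
1 = −97·1688 + 113·1449
1 = 113·4825 − 323·1688
1 = −323·6513 + 436·4825
1 = 436·11338 − 759·6513
1 = −759·17851 + 1195·11338
1 = 1195·29189 − 1954·17851
1 = −1954·47040 + 3149·29189
So 29189·3149 ≡ 1 (mod 47040), hence d = 3149.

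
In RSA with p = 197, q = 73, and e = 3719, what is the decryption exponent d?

φ(n) = (p−1)(q−1) = 196·72 = 14112.
Need d with 3719·d ≡ 1 (mod 14112). Apply the extended Euclidean algorithm:
14112 = 3*3719 + 2955
3719 = 1*2955 + 764
2955 = 3*764 + 663
764 = 1*663 + 101
663 = 6*101 + 57
101 = 1*57 + 44
57 = 1*44 + 13
44 = 3*13 + 5
13 = 2*5 + 3
5 = 1*3 + 2
3 = 1*2 + 1
2 = 2*1 + 0
Back-substitute:
1 = 3 − 2
1 = −5 + 2·3
1 = 2·13 − 5·5
1 = −5·44 + 17·13
1 = 17·57 − 22·44
1 = −22·101 + 39·57
1 = 39·663 − 256·101
1 = −256·764 + 295·663
1 = 295·2955 − 1141·764
1 = −1141·3719 + 1436·2955
1 = 1436·14112 − 5449·3719
So 3719·(-5449) ≡ 1 (mod 14112), hence d ≡ -5449 ≡ 8663 (mod 14112).

8663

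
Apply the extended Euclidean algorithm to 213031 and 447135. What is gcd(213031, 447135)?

13

Repeated division:
447135 = 2·213031 + 21073
213031 = 10·21073 + 2301
21073 = 9·2301 + 364
2301 = 6·364 + 117
364 = 3·117 + 13
117 = 9·13 + 0
gcd(213031, 447135) = 13.
Express as a combination:
13 = 364 − 3·117
13 = −3·2301 + 19·364
13 = 19·21073 − 174·2301
13 = −174·213031 + 1759·21073
13 = 1759·447135 − 3692·213031
So 13 = (1759)·447135 + (-3692)·213031.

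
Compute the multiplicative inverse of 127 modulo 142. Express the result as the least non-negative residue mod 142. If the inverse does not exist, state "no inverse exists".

Apply the Euclidean algorithm to 142 and 127:
142 = 1×127 + 15
127 = 8×15 + 7
15 = 2×7 + 1
7 = 7×1 + 0
The gcd is 1. Working backward:
1 = 15 − 2·7
1 = −2·127 + 17·15
1 = 17·142 − 19·127
Thus 127·(-19) ≡ 1 (mod 142); reducing, -19 mod 142 = 123.

123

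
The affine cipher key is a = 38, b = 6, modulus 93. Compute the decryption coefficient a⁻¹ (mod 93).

71

Extended Euclidean algorithm:
93 = 2*38 + 17
38 = 2*17 + 4
17 = 4*4 + 1
4 = 4*1 + 0
The gcd is 1. Working backward:
1 = 17 − 4·4
1 = −4·38 + 9·17
1 = 9·93 − 22·38
Hence 38⁻¹ ≡ -22 ≡ 71 (mod 93).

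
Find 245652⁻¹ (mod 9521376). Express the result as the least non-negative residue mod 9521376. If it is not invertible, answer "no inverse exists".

no inverse exists

Compute gcd(245652, 9521376):
9521376 = 38·245652 + 186600
245652 = 1·186600 + 59052
186600 = 3·59052 + 9444
59052 = 6·9444 + 2388
9444 = 3·2388 + 2280
2388 = 1·2280 + 108
2280 = 21·108 + 12
108 = 9·12 + 0
Since gcd = 12 > 1, 245652 is not a unit mod 9521376.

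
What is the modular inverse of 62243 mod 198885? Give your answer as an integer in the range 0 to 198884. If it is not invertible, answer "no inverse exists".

91082

Extended Euclidean algorithm:
198885 = 3×62243 + 12156
62243 = 5×12156 + 1463
12156 = 8×1463 + 452
1463 = 3×452 + 107
452 = 4×107 + 24
107 = 4×24 + 11
24 = 2×11 + 2
11 = 5×2 + 1
2 = 2×1 + 0
The gcd is 1. Working backward:
1 = 11 − 5·2
1 = −5·24 + 11·11
1 = 11·107 − 49·24
1 = −49·452 + 207·107
1 = 207·1463 − 670·452
1 = −670·12156 + 5567·1463
1 = 5567·62243 − 28505·12156
1 = −28505·198885 + 91082·62243
So 62243·91082 ≡ 1 (mod 198885).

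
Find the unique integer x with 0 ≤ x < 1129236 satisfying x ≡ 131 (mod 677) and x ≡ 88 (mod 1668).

Write x = 131 + 677·k. Then 677·k ≡ 88 − 131 ≡ 1625 (mod 1668).
Need 677⁻¹ mod 1668. Extended Euclid on (1668, 677):
1668 = 2·677 + 314
677 = 2·314 + 49
314 = 6·49 + 20
49 = 2·20 + 9
20 = 2·9 + 2
9 = 4·2 + 1
2 = 2·1 + 0
Back-substitute:
1 = 9 − 4·2
1 = −4·20 + 9·9
1 = 9·49 − 22·20
1 = −22·314 + 141·49
1 = 141·677 − 304·314
1 = −304·1668 + 749·677
677⁻¹ ≡ 749 (mod 1668), so k ≡ 749·1625 ≡ 1153 (mod 1668).
x = 131 + 677·1153 = 780712.

780712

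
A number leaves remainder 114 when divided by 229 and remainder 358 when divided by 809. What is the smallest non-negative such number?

Write x = 114 + 229·k. Then 229·k ≡ 358 − 114 ≡ 244 (mod 809).
Need 229⁻¹ mod 809. Extended Euclid on (809, 229):
809 = 3×229 + 122
229 = 1×122 + 107
122 = 1×107 + 15
107 = 7×15 + 2
15 = 7×2 + 1
2 = 2×1 + 0
Back-substitute:
1 = 15 − 7·2
1 = −7·107 + 50·15
1 = 50·122 − 57·107
1 = −57·229 + 107·122
1 = 107·809 − 378·229
229⁻¹ ≡ 431 (mod 809), so k ≡ 431·244 ≡ 803 (mod 809).
x = 114 + 229·803 = 184001.

184001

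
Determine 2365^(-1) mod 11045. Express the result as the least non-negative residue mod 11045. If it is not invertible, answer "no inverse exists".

Compute gcd(2365, 11045):
11045 = 4*2365 + 1585
2365 = 1*1585 + 780
1585 = 2*780 + 25
780 = 31*25 + 5
25 = 5*5 + 0
gcd(2365, 11045) = 5 ≠ 1, so 2365 has no multiplicative inverse modulo 11045.

no inverse exists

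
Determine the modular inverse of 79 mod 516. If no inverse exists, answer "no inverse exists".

307

Run Euclid on (516, 79):
516 = 6*79 + 42
79 = 1*42 + 37
42 = 1*37 + 5
37 = 7*5 + 2
5 = 2*2 + 1
2 = 2*1 + 0
The gcd is 1. Working backward:
1 = 5 − 2·2
1 = −2·37 + 15·5
1 = 15·42 − 17·37
1 = −17·79 + 32·42
1 = 32·516 − 209·79
Thus 79·(-209) ≡ 1 (mod 516); reducing, -209 mod 516 = 307.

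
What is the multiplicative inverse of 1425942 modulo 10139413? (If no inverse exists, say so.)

7669626

gcd(10139413, 1425942) by repeated division:
10139413 = 7*1425942 + 157819
1425942 = 9*157819 + 5571
157819 = 28*5571 + 1831
5571 = 3*1831 + 78
1831 = 23*78 + 37
78 = 2*37 + 4
37 = 9*4 + 1
4 = 4*1 + 0
gcd = 1, so the inverse exists. Back-substitute:
1 = 37 − 9·4
1 = −9·78 + 19·37
1 = 19·1831 − 446·78
1 = −446·5571 + 1357·1831
1 = 1357·157819 − 38442·5571
1 = −38442·1425942 + 347335·157819
1 = 347335·10139413 − 2469787·1425942
So 1425942·(-2469787) ≡ 1 (mod 10139413), and -2469787 ≡ 7669626 (mod 10139413).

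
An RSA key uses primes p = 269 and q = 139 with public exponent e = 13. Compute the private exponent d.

2845

φ(n) = (p−1)(q−1) = 268·138 = 36984.
Need d with 13·d ≡ 1 (mod 36984). Apply the extended Euclidean algorithm:
36984 = 2844·13 + 12
13 = 1·12 + 1
12 = 12·1 + 0
Back-substitute:
1 = 13 − 12
1 = −36984 + 2845·13
So 13·2845 ≡ 1 (mod 36984), hence d = 2845.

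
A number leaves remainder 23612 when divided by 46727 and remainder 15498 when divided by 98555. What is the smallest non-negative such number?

Write x = 23612 + 46727·k. Then 46727·k ≡ 15498 − 23612 ≡ 90441 (mod 98555).
Need 46727⁻¹ mod 98555. Extended Euclid on (98555, 46727):
98555 = 2·46727 + 5101
46727 = 9·5101 + 818
5101 = 6·818 + 193
818 = 4·193 + 46
193 = 4·46 + 9
46 = 5·9 + 1
9 = 9·1 + 0
Back-substitute:
1 = 46 − 5·9
1 = −5·193 + 21·46
1 = 21·818 − 89·193
1 = −89·5101 + 555·818
1 = 555·46727 − 5084·5101
1 = −5084·98555 + 10723·46727
46727⁻¹ ≡ 10723 (mod 98555), so k ≡ 10723·90441 ≡ 17643 (mod 98555).
x = 23612 + 46727·17643 = 824428073.

824428073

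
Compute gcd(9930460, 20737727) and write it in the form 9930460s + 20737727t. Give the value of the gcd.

Euclidean algorithm:
20737727 = 2*9930460 + 876807
9930460 = 11*876807 + 285583
876807 = 3*285583 + 20058
285583 = 14*20058 + 4771
20058 = 4*4771 + 974
4771 = 4*974 + 875
974 = 1*875 + 99
875 = 8*99 + 83
99 = 1*83 + 16
83 = 5*16 + 3
16 = 5*3 + 1
3 = 3*1 + 0
gcd(9930460, 20737727) = 1.
Back-substituting:
1 = 16 − 5·3
1 = −5·83 + 26·16
1 = 26·99 − 31·83
1 = −31·875 + 274·99
1 = 274·974 − 305·875
1 = −305·4771 + 1494·974
1 = 1494·20058 − 6281·4771
1 = −6281·285583 + 89428·20058
1 = 89428·876807 − 274565·285583
1 = −274565·9930460 + 3109643·876807
1 = 3109643·20737727 − 6493851·9930460
So 1 = (3109643)·20737727 + (-6493851)·9930460.

1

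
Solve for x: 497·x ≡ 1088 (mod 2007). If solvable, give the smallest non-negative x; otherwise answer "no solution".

First find gcd(497, 2007):
2007 = 4*497 + 19
497 = 26*19 + 3
19 = 6*3 + 1
3 = 3*1 + 0
gcd = 1, so a unique solution mod 2007 exists.
Back-substitute for the Bézout coefficients:
1 = 19 − 6·3
1 = −6·497 + 157·19
1 = 157·2007 − 634·497
So 497·(-634) ≡ 1 (mod 2007), giving 497⁻¹ ≡ 1373.
x ≡ 497⁻¹·1088 ≡ 1373·1088 ≡ 616 (mod 2007).

616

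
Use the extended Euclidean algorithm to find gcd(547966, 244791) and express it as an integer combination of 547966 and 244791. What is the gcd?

Repeated division:
547966 = 2·244791 + 58384
244791 = 4·58384 + 11255
58384 = 5·11255 + 2109
11255 = 5·2109 + 710
2109 = 2·710 + 689
710 = 1·689 + 21
689 = 32·21 + 17
21 = 1·17 + 4
17 = 4·4 + 1
4 = 4·1 + 0
gcd(547966, 244791) = 1.
Express as a combination:
1 = 17 − 4·4
1 = −4·21 + 5·17
1 = 5·689 − 164·21
1 = −164·710 + 169·689
1 = 169·2109 − 502·710
1 = −502·11255 + 2679·2109
1 = 2679·58384 − 13897·11255
1 = −13897·244791 + 58267·58384
1 = 58267·547966 − 130431·244791
So 1 = (58267)·547966 + (-130431)·244791.

1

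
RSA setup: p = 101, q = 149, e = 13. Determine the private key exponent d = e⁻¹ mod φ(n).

2277

φ(n) = (p−1)(q−1) = 100·148 = 14800.
Need d with 13·d ≡ 1 (mod 14800). Apply the extended Euclidean algorithm:
14800 = 1138*13 + 6
13 = 2*6 + 1
6 = 6*1 + 0
Back-substitute:
1 = 13 − 2·6
1 = −2·14800 + 2277·13
So 13·2277 ≡ 1 (mod 14800), hence d = 2277.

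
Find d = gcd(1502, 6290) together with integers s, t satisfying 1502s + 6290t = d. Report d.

Repeated division:
6290 = 4×1502 + 282
1502 = 5×282 + 92
282 = 3×92 + 6
92 = 15×6 + 2
6 = 3×2 + 0
gcd(1502, 6290) = 2.
Back-substituting:
2 = 92 − 15·6
2 = −15·282 + 46·92
2 = 46·1502 − 245·282
2 = −245·6290 + 1026·1502
So 2 = (-245)·6290 + (1026)·1502.

2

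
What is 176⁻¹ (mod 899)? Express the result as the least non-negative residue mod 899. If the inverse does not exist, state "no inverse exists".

189

Run Euclid on (899, 176):
899 = 5*176 + 19
176 = 9*19 + 5
19 = 3*5 + 4
5 = 1*4 + 1
4 = 4*1 + 0
gcd = 1, so the inverse exists. Back-substitute:
1 = 5 − 4
1 = −19 + 4·5
1 = 4·176 − 37·19
1 = −37·899 + 189·176
So 176·189 ≡ 1 (mod 899).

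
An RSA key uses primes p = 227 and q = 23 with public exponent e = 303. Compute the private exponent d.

4611

φ(n) = (p−1)(q−1) = 226·22 = 4972.
Need d with 303·d ≡ 1 (mod 4972). Apply the extended Euclidean algorithm:
4972 = 16·303 + 124
303 = 2·124 + 55
124 = 2·55 + 14
55 = 3·14 + 13
14 = 1·13 + 1
13 = 13·1 + 0
Back-substitute:
1 = 14 − 13
1 = −55 + 4·14
1 = 4·124 − 9·55
1 = −9·303 + 22·124
1 = 22·4972 − 361·303
So 303·(-361) ≡ 1 (mod 4972), hence d ≡ -361 ≡ 4611 (mod 4972).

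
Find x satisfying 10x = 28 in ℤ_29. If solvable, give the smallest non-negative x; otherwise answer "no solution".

First find gcd(10, 29):
29 = 2*10 + 9
10 = 1*9 + 1
9 = 9*1 + 0
gcd = 1, so a unique solution mod 29 exists.
Back-substitute for the Bézout coefficients:
1 = 10 − 9
1 = −29 + 3·10
So 10·(3) ≡ 1 (mod 29), giving 10⁻¹ ≡ 3.
x ≡ 10⁻¹·28 ≡ 3·28 ≡ 26 (mod 29).

26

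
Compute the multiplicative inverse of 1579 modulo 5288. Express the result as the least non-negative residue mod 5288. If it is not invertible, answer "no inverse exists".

643

gcd(5288, 1579) by repeated division:
5288 = 3×1579 + 551
1579 = 2×551 + 477
551 = 1×477 + 74
477 = 6×74 + 33
74 = 2×33 + 8
33 = 4×8 + 1
8 = 8×1 + 0
Since gcd(1579, 5288) = 1, back-substitute to write 1 as a combination:
1 = 33 − 4·8
1 = −4·74 + 9·33
1 = 9·477 − 58·74
1 = −58·551 + 67·477
1 = 67·1579 − 192·551
1 = −192·5288 + 643·1579
So 1579·643 ≡ 1 (mod 5288).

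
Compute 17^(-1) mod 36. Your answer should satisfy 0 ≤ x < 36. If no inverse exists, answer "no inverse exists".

Extended Euclidean algorithm:
36 = 2*17 + 2
17 = 8*2 + 1
2 = 2*1 + 0
Since gcd(17, 36) = 1, back-substitute to write 1 as a combination:
1 = 17 − 8·2
1 = −8·36 + 17·17
So 17·17 ≡ 1 (mod 36).

17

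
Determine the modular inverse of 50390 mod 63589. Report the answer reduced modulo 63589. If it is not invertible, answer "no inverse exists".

19637

Run Euclid on (63589, 50390):
63589 = 1*50390 + 13199
50390 = 3*13199 + 10793
13199 = 1*10793 + 2406
10793 = 4*2406 + 1169
2406 = 2*1169 + 68
1169 = 17*68 + 13
68 = 5*13 + 3
13 = 4*3 + 1
3 = 3*1 + 0
Since gcd(50390, 63589) = 1, back-substitute to write 1 as a combination:
1 = 13 − 4·3
1 = −4·68 + 21·13
1 = 21·1169 − 361·68
1 = −361·2406 + 743·1169
1 = 743·10793 − 3333·2406
1 = −3333·13199 + 4076·10793
1 = 4076·50390 − 15561·13199
1 = −15561·63589 + 19637·50390
So 50390·19637 ≡ 1 (mod 63589).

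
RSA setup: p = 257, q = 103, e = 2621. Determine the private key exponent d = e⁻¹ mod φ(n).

13589

φ(n) = (p−1)(q−1) = 256·102 = 26112.
Need d with 2621·d ≡ 1 (mod 26112). Apply the extended Euclidean algorithm:
26112 = 9*2621 + 2523
2621 = 1*2523 + 98
2523 = 25*98 + 73
98 = 1*73 + 25
73 = 2*25 + 23
25 = 1*23 + 2
23 = 11*2 + 1
2 = 2*1 + 0
Back-substitute:
1 = 23 − 11·2
1 = −11·25 + 12·23
1 = 12·73 − 35·25
1 = −35·98 + 47·73
1 = 47·2523 − 1210·98
1 = −1210·2621 + 1257·2523
1 = 1257·26112 − 12523·2621
So 2621·(-12523) ≡ 1 (mod 26112), hence d ≡ -12523 ≡ 13589 (mod 26112).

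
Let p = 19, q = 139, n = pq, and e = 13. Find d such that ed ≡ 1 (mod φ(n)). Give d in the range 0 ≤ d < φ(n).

φ(n) = (p−1)(q−1) = 18·138 = 2484.
Need d with 13·d ≡ 1 (mod 2484). Apply the extended Euclidean algorithm:
2484 = 191×13 + 1
13 = 13×1 + 0
Back-substitute:
1 = 2484 − 191·13
So 13·(-191) ≡ 1 (mod 2484), hence d ≡ -191 ≡ 2293 (mod 2484).

2293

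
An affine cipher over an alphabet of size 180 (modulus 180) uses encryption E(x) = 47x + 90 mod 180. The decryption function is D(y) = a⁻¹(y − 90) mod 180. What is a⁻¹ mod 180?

gcd(180, 47) by repeated division:
180 = 3*47 + 39
47 = 1*39 + 8
39 = 4*8 + 7
8 = 1*7 + 1
7 = 7*1 + 0
Since gcd(47, 180) = 1, back-substitute to write 1 as a combination:
1 = 8 − 7
1 = −39 + 5·8
1 = 5·47 − 6·39
1 = −6·180 + 23·47
So 47·23 ≡ 1 (mod 180).

23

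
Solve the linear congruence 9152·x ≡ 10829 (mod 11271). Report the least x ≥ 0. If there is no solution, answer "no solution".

First find gcd(9152, 11271):
11271 = 1*9152 + 2119
9152 = 4*2119 + 676
2119 = 3*676 + 91
676 = 7*91 + 39
91 = 2*39 + 13
39 = 3*13 + 0
gcd = 13 and 13 | 10829, so solutions exist. Divide through by 13: 704x ≡ 833 (mod 867).
Now find 704⁻¹ mod 867:
867 = 1·704 + 163
704 = 4·163 + 52
163 = 3·52 + 7
52 = 7·7 + 3
7 = 2·3 + 1
3 = 3·1 + 0
Back-substitute:
1 = 7 − 2·3
1 = −2·52 + 15·7
1 = 15·163 − 47·52
1 = −47·704 + 203·163
1 = 203·867 − 250·704
So 704·(-250) ≡ 1 (mod 867), i.e. 704⁻¹ ≡ 617.
Then x ≡ 617·833 ≡ 697 (mod 867); the smallest non-negative solution is x = 697.

697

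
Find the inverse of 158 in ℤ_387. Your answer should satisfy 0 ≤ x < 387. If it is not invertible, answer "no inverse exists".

218

Apply the Euclidean algorithm to 387 and 158:
387 = 2*158 + 71
158 = 2*71 + 16
71 = 4*16 + 7
16 = 2*7 + 2
7 = 3*2 + 1
2 = 2*1 + 0
Since gcd(158, 387) = 1, back-substitute to write 1 as a combination:
1 = 7 − 3·2
1 = −3·16 + 7·7
1 = 7·71 − 31·16
1 = −31·158 + 69·71
1 = 69·387 − 169·158
Thus 158·(-169) ≡ 1 (mod 387); reducing, -169 mod 387 = 218.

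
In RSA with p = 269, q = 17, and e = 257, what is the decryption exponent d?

φ(n) = (p−1)(q−1) = 268·16 = 4288.
Need d with 257·d ≡ 1 (mod 4288). Apply the extended Euclidean algorithm:
4288 = 16*257 + 176
257 = 1*176 + 81
176 = 2*81 + 14
81 = 5*14 + 11
14 = 1*11 + 3
11 = 3*3 + 2
3 = 1*2 + 1
2 = 2*1 + 0
Back-substitute:
1 = 3 − 2
1 = −11 + 4·3
1 = 4·14 − 5·11
1 = −5·81 + 29·14
1 = 29·176 − 63·81
1 = −63·257 + 92·176
1 = 92·4288 − 1535·257
So 257·(-1535) ≡ 1 (mod 4288), hence d ≡ -1535 ≡ 2753 (mod 4288).

2753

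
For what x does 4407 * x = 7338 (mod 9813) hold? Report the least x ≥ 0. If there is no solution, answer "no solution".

First find gcd(4407, 9813):
9813 = 2·4407 + 999
4407 = 4·999 + 411
999 = 2·411 + 177
411 = 2·177 + 57
177 = 3·57 + 6
57 = 9·6 + 3
6 = 2·3 + 0
gcd = 3 and 3 | 7338, so solutions exist. Divide through by 3: 1469x ≡ 2446 (mod 3271).
Now find 1469⁻¹ mod 3271:
3271 = 2*1469 + 333
1469 = 4*333 + 137
333 = 2*137 + 59
137 = 2*59 + 19
59 = 3*19 + 2
19 = 9*2 + 1
2 = 2*1 + 0
Back-substitute:
1 = 19 − 9·2
1 = −9·59 + 28·19
1 = 28·137 − 65·59
1 = −65·333 + 158·137
1 = 158·1469 − 697·333
1 = −697·3271 + 1552·1469
So 1469⁻¹ ≡ 1552 (mod 3271).
Then x ≡ 1552·2446 ≡ 1832 (mod 3271); the smallest non-negative solution is x = 1832.

1832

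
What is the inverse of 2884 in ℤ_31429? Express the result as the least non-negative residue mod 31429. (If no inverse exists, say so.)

Apply the Euclidean algorithm to 31429 and 2884:
31429 = 10×2884 + 2589
2884 = 1×2589 + 295
2589 = 8×295 + 229
295 = 1×229 + 66
229 = 3×66 + 31
66 = 2×31 + 4
31 = 7×4 + 3
4 = 1×3 + 1
3 = 3×1 + 0
gcd = 1, so the inverse exists. Back-substitute:
1 = 4 − 3
1 = −31 + 8·4
1 = 8·66 − 17·31
1 = −17·229 + 59·66
1 = 59·295 − 76·229
1 = −76·2589 + 667·295
1 = 667·2884 − 743·2589
1 = −743·31429 + 8097·2884
So 2884·8097 ≡ 1 (mod 31429).

8097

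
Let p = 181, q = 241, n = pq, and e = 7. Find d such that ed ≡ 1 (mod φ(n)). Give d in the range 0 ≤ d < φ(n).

12343

φ(n) = (p−1)(q−1) = 180·240 = 43200.
Need d with 7·d ≡ 1 (mod 43200). Apply the extended Euclidean algorithm:
43200 = 6171*7 + 3
7 = 2*3 + 1
3 = 3*1 + 0
Back-substitute:
1 = 7 − 2·3
1 = −2·43200 + 12343·7
So 7·12343 ≡ 1 (mod 43200), hence d = 12343.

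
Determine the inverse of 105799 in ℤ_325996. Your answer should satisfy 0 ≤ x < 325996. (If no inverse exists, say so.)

Run Euclid on (325996, 105799):
325996 = 3×105799 + 8599
105799 = 12×8599 + 2611
8599 = 3×2611 + 766
2611 = 3×766 + 313
766 = 2×313 + 140
313 = 2×140 + 33
140 = 4×33 + 8
33 = 4×8 + 1
8 = 8×1 + 0
Since gcd(105799, 325996) = 1, back-substitute to write 1 as a combination:
1 = 33 − 4·8
1 = −4·140 + 17·33
1 = 17·313 − 38·140
1 = −38·766 + 93·313
1 = 93·2611 − 317·766
1 = −317·8599 + 1044·2611
1 = 1044·105799 − 12845·8599
1 = −12845·325996 + 39579·105799
So 105799·39579 ≡ 1 (mod 325996).

39579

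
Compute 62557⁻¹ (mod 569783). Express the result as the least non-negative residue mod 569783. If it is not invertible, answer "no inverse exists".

176153

Extended Euclidean algorithm:
569783 = 9·62557 + 6770
62557 = 9·6770 + 1627
6770 = 4·1627 + 262
1627 = 6·262 + 55
262 = 4·55 + 42
55 = 1·42 + 13
42 = 3·13 + 3
13 = 4·3 + 1
3 = 3·1 + 0
gcd = 1, so the inverse exists. Back-substitute:
1 = 13 − 4·3
1 = −4·42 + 13·13
1 = 13·55 − 17·42
1 = −17·262 + 81·55
1 = 81·1627 − 503·262
1 = −503·6770 + 2093·1627
1 = 2093·62557 − 19340·6770
1 = −19340·569783 + 176153·62557
So 62557·176153 ≡ 1 (mod 569783).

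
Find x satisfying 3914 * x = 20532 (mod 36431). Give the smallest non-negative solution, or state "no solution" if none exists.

First find gcd(3914, 36431):
36431 = 9×3914 + 1205
3914 = 3×1205 + 299
1205 = 4×299 + 9
299 = 33×9 + 2
9 = 4×2 + 1
2 = 2×1 + 0
gcd = 1, so a unique solution mod 36431 exists.
Back-substitute for the Bézout coefficients:
1 = 9 − 4·2
1 = −4·299 + 133·9
1 = 133·1205 − 536·299
1 = −536·3914 + 1741·1205
1 = 1741·36431 − 16205·3914
So 3914·(-16205) ≡ 1 (mod 36431), giving 3914⁻¹ ≡ 20226.
x ≡ 3914⁻¹·20532 ≡ 20226·20532 ≡ 3263 (mod 36431).

3263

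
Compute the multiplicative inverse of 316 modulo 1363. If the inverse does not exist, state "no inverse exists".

1005

gcd(1363, 316) by repeated division:
1363 = 4·316 + 99
316 = 3·99 + 19
99 = 5·19 + 4
19 = 4·4 + 3
4 = 1·3 + 1
3 = 3·1 + 0
The gcd is 1. Working backward:
1 = 4 − 3
1 = −19 + 5·4
1 = 5·99 − 26·19
1 = −26·316 + 83·99
1 = 83·1363 − 358·316
Thus 316·(-358) ≡ 1 (mod 1363); reducing, -358 mod 1363 = 1005.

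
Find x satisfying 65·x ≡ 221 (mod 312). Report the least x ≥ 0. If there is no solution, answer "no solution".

13

First find gcd(65, 312):
312 = 4*65 + 52
65 = 1*52 + 13
52 = 4*13 + 0
gcd = 13 and 13 | 221, so solutions exist. Divide through by 13: 5x ≡ 17 (mod 24).
Now find 5⁻¹ mod 24:
24 = 4·5 + 4
5 = 1·4 + 1
4 = 4·1 + 0
Back-substitute:
1 = 5 − 4
1 = −24 + 5·5
So 5⁻¹ ≡ 5 (mod 24).
Then x ≡ 5·17 ≡ 13 (mod 24); the smallest non-negative solution is x = 13.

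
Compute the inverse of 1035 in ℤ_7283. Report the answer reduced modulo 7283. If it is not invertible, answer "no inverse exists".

Apply the Euclidean algorithm to 7283 and 1035:
7283 = 7×1035 + 38
1035 = 27×38 + 9
38 = 4×9 + 2
9 = 4×2 + 1
2 = 2×1 + 0
gcd = 1, so the inverse exists. Back-substitute:
1 = 9 − 4·2
1 = −4·38 + 17·9
1 = 17·1035 − 463·38
1 = −463·7283 + 3258·1035
So 1035·3258 ≡ 1 (mod 7283).

3258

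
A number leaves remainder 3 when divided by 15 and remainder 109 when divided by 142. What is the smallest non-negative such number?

393

Write x = 3 + 15·k. Then 15·k ≡ 109 − 3 ≡ 106 (mod 142).
Need 15⁻¹ mod 142. Extended Euclid on (142, 15):
142 = 9×15 + 7
15 = 2×7 + 1
7 = 7×1 + 0
Back-substitute:
1 = 15 − 2·7
1 = −2·142 + 19·15
15⁻¹ ≡ 19 (mod 142), so k ≡ 19·106 ≡ 26 (mod 142).
x = 3 + 15·26 = 393.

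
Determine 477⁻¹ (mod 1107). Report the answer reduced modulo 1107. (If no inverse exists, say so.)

Compute gcd(477, 1107):
1107 = 2×477 + 153
477 = 3×153 + 18
153 = 8×18 + 9
18 = 2×9 + 0
Since gcd = 9 > 1, 477 is not a unit mod 1107.

no inverse exists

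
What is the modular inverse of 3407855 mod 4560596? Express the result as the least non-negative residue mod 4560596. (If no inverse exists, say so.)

gcd(4560596, 3407855) by repeated division:
4560596 = 1*3407855 + 1152741
3407855 = 2*1152741 + 1102373
1152741 = 1*1102373 + 50368
1102373 = 21*50368 + 44645
50368 = 1*44645 + 5723
44645 = 7*5723 + 4584
5723 = 1*4584 + 1139
4584 = 4*1139 + 28
1139 = 40*28 + 19
28 = 1*19 + 9
19 = 2*9 + 1
9 = 9*1 + 0
The gcd is 1. Working backward:
1 = 19 − 2·9
1 = −2·28 + 3·19
1 = 3·1139 − 122·28
1 = −122·4584 + 491·1139
1 = 491·5723 − 613·4584
1 = −613·44645 + 4782·5723
1 = 4782·50368 − 5395·44645
1 = −5395·1102373 + 118077·50368
1 = 118077·1152741 − 123472·1102373
1 = −123472·3407855 + 365021·1152741
1 = 365021·4560596 − 488493·3407855
So 3407855·(-488493) ≡ 1 (mod 4560596), and -488493 ≡ 4072103 (mod 4560596).

4072103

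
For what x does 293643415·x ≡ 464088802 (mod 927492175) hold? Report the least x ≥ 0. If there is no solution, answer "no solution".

no solution

gcd(293643415, 927492175):
927492175 = 3*293643415 + 46561930
293643415 = 6*46561930 + 14271835
46561930 = 3*14271835 + 3746425
14271835 = 3*3746425 + 3032560
3746425 = 1*3032560 + 713865
3032560 = 4*713865 + 177100
713865 = 4*177100 + 5465
177100 = 32*5465 + 2220
5465 = 2*2220 + 1025
2220 = 2*1025 + 170
1025 = 6*170 + 5
170 = 34*5 + 0
gcd = 5, but 5 ∤ 464088802, so the congruence has no solution.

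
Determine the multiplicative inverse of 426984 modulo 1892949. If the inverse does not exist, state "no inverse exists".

Euclidean algorithm on 1892949, 426984:
1892949 = 4*426984 + 185013
426984 = 2*185013 + 56958
185013 = 3*56958 + 14139
56958 = 4*14139 + 402
14139 = 35*402 + 69
402 = 5*69 + 57
69 = 1*57 + 12
57 = 4*12 + 9
12 = 1*9 + 3
9 = 3*3 + 0
The gcd is 3, not 1, hence no inverse exists.

no inverse exists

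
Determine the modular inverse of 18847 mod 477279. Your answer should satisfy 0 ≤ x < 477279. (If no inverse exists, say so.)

152551

Extended Euclidean algorithm:
477279 = 25·18847 + 6104
18847 = 3·6104 + 535
6104 = 11·535 + 219
535 = 2·219 + 97
219 = 2·97 + 25
97 = 3·25 + 22
25 = 1·22 + 3
22 = 7·3 + 1
3 = 3·1 + 0
gcd = 1, so the inverse exists. Back-substitute:
1 = 22 − 7·3
1 = −7·25 + 8·22
1 = 8·97 − 31·25
1 = −31·219 + 70·97
1 = 70·535 − 171·219
1 = −171·6104 + 1951·535
1 = 1951·18847 − 6024·6104
1 = −6024·477279 + 152551·18847
So 18847·152551 ≡ 1 (mod 477279).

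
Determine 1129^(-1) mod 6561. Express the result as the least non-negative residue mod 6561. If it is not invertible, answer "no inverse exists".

Extended Euclidean algorithm:
6561 = 5*1129 + 916
1129 = 1*916 + 213
916 = 4*213 + 64
213 = 3*64 + 21
64 = 3*21 + 1
21 = 21*1 + 0
Since gcd(1129, 6561) = 1, back-substitute to write 1 as a combination:
1 = 64 − 3·21
1 = −3·213 + 10·64
1 = 10·916 − 43·213
1 = −43·1129 + 53·916
1 = 53·6561 − 308·1129
Thus 1129·(-308) ≡ 1 (mod 6561); reducing, -308 mod 6561 = 6253.

6253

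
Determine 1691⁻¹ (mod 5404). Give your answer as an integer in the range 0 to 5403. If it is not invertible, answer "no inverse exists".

Apply the Euclidean algorithm to 5404 and 1691:
5404 = 3·1691 + 331
1691 = 5·331 + 36
331 = 9·36 + 7
36 = 5·7 + 1
7 = 7·1 + 0
Since gcd(1691, 5404) = 1, back-substitute to write 1 as a combination:
1 = 36 − 5·7
1 = −5·331 + 46·36
1 = 46·1691 − 235·331
1 = −235·5404 + 751·1691
So 1691·751 ≡ 1 (mod 5404).

751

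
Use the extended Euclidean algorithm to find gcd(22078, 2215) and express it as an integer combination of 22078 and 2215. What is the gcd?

Euclidean algorithm:
22078 = 9×2215 + 2143
2215 = 1×2143 + 72
2143 = 29×72 + 55
72 = 1×55 + 17
55 = 3×17 + 4
17 = 4×4 + 1
4 = 4×1 + 0
gcd(22078, 2215) = 1.
Working backward:
1 = 17 − 4·4
1 = −4·55 + 13·17
1 = 13·72 − 17·55
1 = −17·2143 + 506·72
1 = 506·2215 − 523·2143
1 = −523·22078 + 5213·2215
So 1 = (-523)·22078 + (5213)·2215.

1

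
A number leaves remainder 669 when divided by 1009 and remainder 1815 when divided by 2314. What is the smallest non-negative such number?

Write x = 669 + 1009·k. Then 1009·k ≡ 1815 − 669 ≡ 1146 (mod 2314).
Need 1009⁻¹ mod 2314. Extended Euclid on (2314, 1009):
2314 = 2*1009 + 296
1009 = 3*296 + 121
296 = 2*121 + 54
121 = 2*54 + 13
54 = 4*13 + 2
13 = 6*2 + 1
2 = 2*1 + 0
Back-substitute:
1 = 13 − 6·2
1 = −6·54 + 25·13
1 = 25·121 − 56·54
1 = −56·296 + 137·121
1 = 137·1009 − 467·296
1 = −467·2314 + 1071·1009
1009⁻¹ ≡ 1071 (mod 2314), so k ≡ 1071·1146 ≡ 946 (mod 2314).
x = 669 + 1009·946 = 955183.

955183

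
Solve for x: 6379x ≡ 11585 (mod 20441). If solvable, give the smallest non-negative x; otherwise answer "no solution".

First find gcd(6379, 20441):
20441 = 3·6379 + 1304
6379 = 4·1304 + 1163
1304 = 1·1163 + 141
1163 = 8·141 + 35
141 = 4·35 + 1
35 = 35·1 + 0
gcd = 1, so a unique solution mod 20441 exists.
Back-substitute for the Bézout coefficients:
1 = 141 − 4·35
1 = −4·1163 + 33·141
1 = 33·1304 − 37·1163
1 = −37·6379 + 181·1304
1 = 181·20441 − 580·6379
So 6379·(-580) ≡ 1 (mod 20441), giving 6379⁻¹ ≡ 19861.
x ≡ 6379⁻¹·11585 ≡ 19861·11585 ≡ 5789 (mod 20441).

5789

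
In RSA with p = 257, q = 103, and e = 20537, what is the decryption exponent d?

6665

φ(n) = (p−1)(q−1) = 256·102 = 26112.
Need d with 20537·d ≡ 1 (mod 26112). Apply the extended Euclidean algorithm:
26112 = 1*20537 + 5575
20537 = 3*5575 + 3812
5575 = 1*3812 + 1763
3812 = 2*1763 + 286
1763 = 6*286 + 47
286 = 6*47 + 4
47 = 11*4 + 3
4 = 1*3 + 1
3 = 3*1 + 0
Back-substitute:
1 = 4 − 3
1 = −47 + 12·4
1 = 12·286 − 73·47
1 = −73·1763 + 450·286
1 = 450·3812 − 973·1763
1 = −973·5575 + 1423·3812
1 = 1423·20537 − 5242·5575
1 = −5242·26112 + 6665·20537
So 20537·6665 ≡ 1 (mod 26112), hence d = 6665.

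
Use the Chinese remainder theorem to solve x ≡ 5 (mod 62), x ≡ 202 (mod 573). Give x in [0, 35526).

30571

Write x = 5 + 62·k. Then 62·k ≡ 202 − 5 ≡ 197 (mod 573).
Need 62⁻¹ mod 573. Extended Euclid on (573, 62):
573 = 9*62 + 15
62 = 4*15 + 2
15 = 7*2 + 1
2 = 2*1 + 0
Back-substitute:
1 = 15 − 7·2
1 = −7·62 + 29·15
1 = 29·573 − 268·62
62⁻¹ ≡ 305 (mod 573), so k ≡ 305·197 ≡ 493 (mod 573).
x = 5 + 62·493 = 30571.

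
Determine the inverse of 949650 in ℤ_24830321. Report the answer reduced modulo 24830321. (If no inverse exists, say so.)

Extended Euclidean algorithm:
24830321 = 26×949650 + 139421
949650 = 6×139421 + 113124
139421 = 1×113124 + 26297
113124 = 4×26297 + 7936
26297 = 3×7936 + 2489
7936 = 3×2489 + 469
2489 = 5×469 + 144
469 = 3×144 + 37
144 = 3×37 + 33
37 = 1×33 + 4
33 = 8×4 + 1
4 = 4×1 + 0
gcd = 1, so the inverse exists. Back-substitute:
1 = 33 − 8·4
1 = −8·37 + 9·33
1 = 9·144 − 35·37
1 = −35·469 + 114·144
1 = 114·2489 − 605·469
1 = −605·7936 + 1929·2489
1 = 1929·26297 − 6392·7936
1 = −6392·113124 + 27497·26297
1 = 27497·139421 − 33889·113124
1 = −33889·949650 + 230831·139421
1 = 230831·24830321 − 6035495·949650
Hence 949650⁻¹ ≡ -6035495 ≡ 18794826 (mod 24830321).

18794826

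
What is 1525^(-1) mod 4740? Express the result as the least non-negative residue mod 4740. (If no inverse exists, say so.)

Compute gcd(1525, 4740):
4740 = 3×1525 + 165
1525 = 9×165 + 40
165 = 4×40 + 5
40 = 8×5 + 0
Since gcd = 5 > 1, 1525 is not a unit mod 4740.

no inverse exists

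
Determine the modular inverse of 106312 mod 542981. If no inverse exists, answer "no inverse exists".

Extended Euclidean algorithm:
542981 = 5·106312 + 11421
106312 = 9·11421 + 3523
11421 = 3·3523 + 852
3523 = 4·852 + 115
852 = 7·115 + 47
115 = 2·47 + 21
47 = 2·21 + 5
21 = 4·5 + 1
5 = 5·1 + 0
gcd = 1, so the inverse exists. Back-substitute:
1 = 21 − 4·5
1 = −4·47 + 9·21
1 = 9·115 − 22·47
1 = −22·852 + 163·115
1 = 163·3523 − 674·852
1 = −674·11421 + 2185·3523
1 = 2185·106312 − 20339·11421
1 = −20339·542981 + 103880·106312
So 106312·103880 ≡ 1 (mod 542981).

103880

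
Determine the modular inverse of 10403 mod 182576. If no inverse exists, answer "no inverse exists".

Run Euclid on (182576, 10403):
182576 = 17·10403 + 5725
10403 = 1·5725 + 4678
5725 = 1·4678 + 1047
4678 = 4·1047 + 490
1047 = 2·490 + 67
490 = 7·67 + 21
67 = 3·21 + 4
21 = 5·4 + 1
4 = 4·1 + 0
The gcd is 1. Working backward:
1 = 21 − 5·4
1 = −5·67 + 16·21
1 = 16·490 − 117·67
1 = −117·1047 + 250·490
1 = 250·4678 − 1117·1047
1 = −1117·5725 + 1367·4678
1 = 1367·10403 − 2484·5725
1 = −2484·182576 + 43595·10403
So 10403·43595 ≡ 1 (mod 182576).

43595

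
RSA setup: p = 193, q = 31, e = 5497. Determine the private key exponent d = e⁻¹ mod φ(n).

φ(n) = (p−1)(q−1) = 192·30 = 5760.
Need d with 5497·d ≡ 1 (mod 5760). Apply the extended Euclidean algorithm:
5760 = 1*5497 + 263
5497 = 20*263 + 237
263 = 1*237 + 26
237 = 9*26 + 3
26 = 8*3 + 2
3 = 1*2 + 1
2 = 2*1 + 0
Back-substitute:
1 = 3 − 2
1 = −26 + 9·3
1 = 9·237 − 82·26
1 = −82·263 + 91·237
1 = 91·5497 − 1902·263
1 = −1902·5760 + 1993·5497
So 5497·1993 ≡ 1 (mod 5760), hence d = 1993.

1993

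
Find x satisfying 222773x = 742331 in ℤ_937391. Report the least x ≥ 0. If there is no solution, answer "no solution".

First find gcd(222773, 937391):
937391 = 4·222773 + 46299
222773 = 4·46299 + 37577
46299 = 1·37577 + 8722
37577 = 4·8722 + 2689
8722 = 3·2689 + 655
2689 = 4·655 + 69
655 = 9·69 + 34
69 = 2·34 + 1
34 = 34·1 + 0
gcd = 1, so a unique solution mod 937391 exists.
Back-substitute for the Bézout coefficients:
1 = 69 − 2·34
1 = −2·655 + 19·69
1 = 19·2689 − 78·655
1 = −78·8722 + 253·2689
1 = 253·37577 − 1090·8722
1 = −1090·46299 + 1343·37577
1 = 1343·222773 − 6462·46299
1 = −6462·937391 + 27191·222773
So 222773·(27191) ≡ 1 (mod 937391), giving 222773⁻¹ ≡ 27191.
x ≡ 222773⁻¹·742331 ≡ 27191·742331 ≡ 819209 (mod 937391).

819209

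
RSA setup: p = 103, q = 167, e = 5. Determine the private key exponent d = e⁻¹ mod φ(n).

6773

φ(n) = (p−1)(q−1) = 102·166 = 16932.
Need d with 5·d ≡ 1 (mod 16932). Apply the extended Euclidean algorithm:
16932 = 3386*5 + 2
5 = 2*2 + 1
2 = 2*1 + 0
Back-substitute:
1 = 5 − 2·2
1 = −2·16932 + 6773·5
So 5·6773 ≡ 1 (mod 16932), hence d = 6773.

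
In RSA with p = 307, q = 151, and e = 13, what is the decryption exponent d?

31777

φ(n) = (p−1)(q−1) = 306·150 = 45900.
Need d with 13·d ≡ 1 (mod 45900). Apply the extended Euclidean algorithm:
45900 = 3530×13 + 10
13 = 1×10 + 3
10 = 3×3 + 1
3 = 3×1 + 0
Back-substitute:
1 = 10 − 3·3
1 = −3·13 + 4·10
1 = 4·45900 − 14123·13
So 13·(-14123) ≡ 1 (mod 45900), hence d ≡ -14123 ≡ 31777 (mod 45900).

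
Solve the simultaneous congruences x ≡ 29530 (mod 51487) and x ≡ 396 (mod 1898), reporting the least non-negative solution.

Write x = 29530 + 51487·k. Then 51487·k ≡ 396 − 29530 ≡ 1234 (mod 1898).
Need 51487⁻¹ mod 1898. Extended Euclid on (1898, 241):
1898 = 7×241 + 211
241 = 1×211 + 30
211 = 7×30 + 1
30 = 30×1 + 0
Back-substitute:
1 = 211 − 7·30
1 = −7·241 + 8·211
1 = 8·1898 − 63·241
51487⁻¹ ≡ 1835 (mod 1898), so k ≡ 1835·1234 ≡ 76 (mod 1898).
x = 29530 + 51487·76 = 3942542.

3942542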